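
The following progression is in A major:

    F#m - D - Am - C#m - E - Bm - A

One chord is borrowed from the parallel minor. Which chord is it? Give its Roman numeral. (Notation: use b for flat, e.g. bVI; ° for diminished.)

A major has the diatonic set A, Bm, C#m, D, E, F#m, G#dim. F#m, D, C#m, E, Bm and A all belong to that set. But Am (A–C–E) is foreign: the diatonic I on degree 1 is A, whereas Am comes from A minor. It is labeled i.

i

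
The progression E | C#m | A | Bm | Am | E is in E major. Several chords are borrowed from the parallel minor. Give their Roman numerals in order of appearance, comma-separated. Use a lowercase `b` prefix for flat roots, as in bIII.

v, iv

In E major the diatonic chords are E, F#m, G#m, A, B, C#m, D#dim. E, C#m and A all belong to that set. But Bm (B–D–F#) is foreign: the diatonic V on degree 5 is B, whereas Bm comes from E minor. It is labeled v. Am (A–C–E) is not: scale degree 4 in E major carries A (IV). In E minor the chord on that degree is Am, so here it functions as iv, borrowed from the parallel minor.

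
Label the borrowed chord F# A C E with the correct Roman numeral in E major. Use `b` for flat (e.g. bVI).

F# is scale degree 2 in E major. Diatonically E major has F#m (ii) on that degree; F#–A–C–E is instead the half-diminished-seventh chord native to E minor, so it takes the label iiø7.

iiø7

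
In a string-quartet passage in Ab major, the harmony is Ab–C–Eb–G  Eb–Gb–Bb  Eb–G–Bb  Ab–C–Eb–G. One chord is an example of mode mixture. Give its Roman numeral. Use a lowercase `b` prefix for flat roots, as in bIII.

v

The diatonic triads in Ab major are Ab, Bbm, Cm, Db, Eb, Fm, Gdim. Ab–C–Eb–G = Abmaj7 and Eb–G–Bb = Eb are both diatonic. But Eb–Gb–Bb is foreign: the diatonic V on degree 5 is Eb, whereas Ebm comes from Ab minor. It is labeled v.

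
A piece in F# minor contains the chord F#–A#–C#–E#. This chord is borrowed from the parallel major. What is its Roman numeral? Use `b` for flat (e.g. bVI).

F# is scale degree 1 in F# minor. F#–A#–C#–E# is a major-seventh chord — the form found in F# major, not the diatonic i (F#m). Borrowed into F# minor it is written Imaj7.

Imaj7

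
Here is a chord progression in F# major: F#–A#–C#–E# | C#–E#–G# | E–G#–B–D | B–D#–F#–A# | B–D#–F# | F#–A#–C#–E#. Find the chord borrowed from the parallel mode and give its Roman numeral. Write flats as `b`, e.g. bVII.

bVII7

F# major has the diatonic set F#, G#m, A#m, B, C#, D#m, E#dim. F#–A#–C#–E# = F#maj7, C#–E#–G# = C#, B–D#–F#–A# = Bmaj7 and B–D#–F# = B are all diatonic. E–G#–B–D doesn't fit — on degree 7 F# major would have E#dim (vii°). E7 is the degree-7 chord of F# minor, so it is the borrowed bVII7.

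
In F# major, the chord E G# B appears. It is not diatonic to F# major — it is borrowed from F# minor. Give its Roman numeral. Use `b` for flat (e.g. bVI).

bVII

E is the lowered form of scale degree 7 in F# major (the diatonic degree 7 is E#). Diatonically F# major has E#dim (vii°) on that degree; E–G#–B is instead the major chord native to F# minor, so it takes the label bVII.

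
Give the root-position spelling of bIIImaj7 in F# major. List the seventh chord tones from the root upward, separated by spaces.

Scale degree 3 in F# major is A#. bIIImaj7 uses the lowered form, A, taken from F# minor. Stacking thirds in F# minor on A gives A–C#–E–G#.

A C# E G#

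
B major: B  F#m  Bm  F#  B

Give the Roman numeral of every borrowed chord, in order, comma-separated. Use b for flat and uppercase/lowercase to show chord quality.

B major has the diatonic set B, C#m, D#m, E, F#, G#m, A#dim. B and F# are both diatonic. F#m (F#–A–C#) is not: scale degree 5 in B major carries F# (V). In B minor the chord on that degree is F#m, so here it functions as v, borrowed from the parallel minor. Bm (B–D–F#) doesn't fit — on degree 1 B major would have B (I). Bm is the degree-1 chord of B minor, so it is the borrowed i.

v, i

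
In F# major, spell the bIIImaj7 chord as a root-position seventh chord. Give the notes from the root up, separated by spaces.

Scale degree 3 in F# major is A#. bIIImaj7 uses the lowered form, A, taken from F# minor. Stacking thirds in F# minor on A gives A–C#–E–G#.

A C# E G#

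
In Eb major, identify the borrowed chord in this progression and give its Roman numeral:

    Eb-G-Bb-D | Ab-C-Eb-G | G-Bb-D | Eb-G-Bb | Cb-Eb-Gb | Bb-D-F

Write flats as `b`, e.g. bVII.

In Eb major the diatonic chords are Eb, Fm, Gm, Ab, Bb, Cm, Ddim. Of the given chords, Eb–G–Bb–D = Ebmaj7, Ab–C–Eb–G = Abmaj7, G–Bb–D = Gm, Eb–G–Bb = Eb and Bb–D–F = Bb are diatonic. Cb–Eb–Gb doesn't fit — on degree 6 Eb major would have Cm (vi). Cb is the degree-6 chord of Eb minor, so it is the borrowed bVI.

bVI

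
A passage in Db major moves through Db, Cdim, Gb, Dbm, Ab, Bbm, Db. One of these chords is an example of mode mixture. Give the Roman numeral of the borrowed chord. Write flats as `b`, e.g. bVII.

Db major has the diatonic set Db, Ebm, Fm, Gb, Ab, Bbm, Cdim. Of the given chords, Db, Cdim, Gb, Ab and Bbm are diatonic. Dbm (Db–Fb–Ab) is not: scale degree 1 in Db major carries Db (I). In Db minor the chord on that degree is Dbm, so here it functions as i, borrowed from the parallel minor.

i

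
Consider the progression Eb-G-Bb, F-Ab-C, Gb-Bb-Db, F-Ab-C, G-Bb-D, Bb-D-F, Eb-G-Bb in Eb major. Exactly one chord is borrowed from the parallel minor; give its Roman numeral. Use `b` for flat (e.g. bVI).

bIII

Eb major has the diatonic set Eb, Fm, Gm, Ab, Bb, Cm, Ddim. Eb–G–Bb = Eb, F–Ab–C = Fm, G–Bb–D = Gm and Bb–D–F = Bb are all diatonic. But Gb–Bb–Db is foreign: the diatonic iii on degree 3 is Gm, whereas Gb comes from Eb minor. It is labeled bIII.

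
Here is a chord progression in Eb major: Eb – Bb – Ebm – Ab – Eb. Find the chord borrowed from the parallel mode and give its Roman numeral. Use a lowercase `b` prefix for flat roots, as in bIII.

i

In Eb major the diatonic chords are Eb, Fm, Gm, Ab, Bb, Cm, Ddim. Eb, Bb and Ab are all diatonic. Ebm (Eb–Gb–Bb) is not: scale degree 1 in Eb major carries Eb (I). In Eb minor the chord on that degree is Ebm, so here it functions as i, borrowed from the parallel minor.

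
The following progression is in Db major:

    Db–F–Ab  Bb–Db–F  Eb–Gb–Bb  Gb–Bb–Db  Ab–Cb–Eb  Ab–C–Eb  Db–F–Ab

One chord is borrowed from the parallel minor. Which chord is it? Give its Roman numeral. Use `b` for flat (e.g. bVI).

Db major has the diatonic set Db, Ebm, Fm, Gb, Ab, Bbm, Cdim. Db–F–Ab = Db, Bb–Db–F = Bbm, Eb–Gb–Bb = Ebm, Gb–Bb–Db = Gb and Ab–C–Eb = Ab all belong to that set. But Ab–Cb–Eb is foreign: the diatonic V on degree 5 is Ab, whereas Abm comes from Db minor. It is labeled v.

v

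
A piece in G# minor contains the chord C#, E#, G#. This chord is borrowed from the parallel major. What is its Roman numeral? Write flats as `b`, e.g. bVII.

IV

C# is scale degree 4 in G# minor. C#–E#–G# is a major chord — the form found in G# major, not the diatonic iv (C#m). Borrowed into G# minor it is written IV.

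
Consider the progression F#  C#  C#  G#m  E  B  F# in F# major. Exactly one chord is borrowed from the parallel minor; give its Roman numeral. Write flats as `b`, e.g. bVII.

bVII

F# major has the diatonic set F#, G#m, A#m, B, C#, D#m, E#dim. F#, C#, G#m and B are all diatonic. E (E–G#–B) is not: scale degree 7 in F# major carries E#dim (vii°). In F# minor the chord on that degree is E, so here it functions as bVII, borrowed from the parallel minor.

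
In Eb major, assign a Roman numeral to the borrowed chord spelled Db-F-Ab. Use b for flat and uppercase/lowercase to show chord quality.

bVII

The root Db is the lowered 7th scale degree — diatonically Eb major has D there. The diatonic chord on degree 7 would be Ddim (vii°), but Db–F–Ab is the major chord from Eb minor. As a borrowed chord it is labeled bVII.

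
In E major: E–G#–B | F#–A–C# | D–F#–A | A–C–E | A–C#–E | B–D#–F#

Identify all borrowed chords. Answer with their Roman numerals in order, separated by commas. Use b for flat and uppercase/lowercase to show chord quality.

bVII, iv

The diatonic triads in E major are E, F#m, G#m, A, B, C#m, D#dim. Of the given chords, E–G#–B = E, F#–A–C# = F#m, A–C#–E = A and B–D#–F# = B are diatonic. D–F#–A doesn't fit — on degree 7 E major would have D#dim (vii°). D is the degree-7 chord of E minor, so it is the borrowed bVII. A–C–E is not: scale degree 4 in E major carries A (IV). In E minor the chord on that degree is Am, so here it functions as iv, borrowed from the parallel minor.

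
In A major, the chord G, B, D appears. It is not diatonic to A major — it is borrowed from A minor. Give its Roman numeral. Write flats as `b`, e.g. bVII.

The root G is the lowered 7th scale degree — diatonically A major has G# there. Diatonically A major has G#dim (vii°) on that degree; G–B–D is instead the major chord native to A minor, so it takes the label bVII.

bVII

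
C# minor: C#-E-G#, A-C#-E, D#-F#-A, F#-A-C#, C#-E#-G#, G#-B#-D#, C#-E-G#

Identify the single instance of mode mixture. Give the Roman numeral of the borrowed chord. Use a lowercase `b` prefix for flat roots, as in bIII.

The diatonic triads in C# minor (with V from harmonic minor) are C#m, D#dim, E, F#m, G#, A, B. C#–E–G# = C#m, A–C#–E = A, D#–F#–A = D#dim, F#–A–C# = F#m and G#–B#–D# = G# are all diatonic. C#–E#–G# doesn't fit — on degree 1 C# minor would have C#m (i). C# is the degree-1 chord of C# major, so it is the borrowed I.

I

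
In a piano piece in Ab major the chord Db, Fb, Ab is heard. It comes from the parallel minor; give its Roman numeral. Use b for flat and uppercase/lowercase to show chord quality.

iv

The root Db is the diatonic 4th degree of Ab major; the borrowing shows in the chord quality. Db–Fb–Ab is a minor chord — the form found in Ab minor, not the diatonic IV (Db). Borrowed into Ab major it is written iv.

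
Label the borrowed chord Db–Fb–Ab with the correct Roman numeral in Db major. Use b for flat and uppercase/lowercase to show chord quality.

i

Db is scale degree 1 in Db major. Diatonically Db major has Db (I) on that degree; Db–Fb–Ab is instead the minor chord native to Db minor, so it takes the label i.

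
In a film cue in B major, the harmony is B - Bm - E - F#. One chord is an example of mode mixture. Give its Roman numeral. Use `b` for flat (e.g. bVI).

In B major the diatonic chords are B, C#m, D#m, E, F#, G#m, A#dim. B, E and F# are all diatonic. Bm (B–D–F#) doesn't fit — on degree 1 B major would have B (I). Bm is the degree-1 chord of B minor, so it is the borrowed i.

i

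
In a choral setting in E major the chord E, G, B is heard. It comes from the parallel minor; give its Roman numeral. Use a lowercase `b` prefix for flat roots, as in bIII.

E is scale degree 1 in E major. E–G–B is a minor chord — the form found in E minor, not the diatonic I (E). Borrowed into E major it is written i.

i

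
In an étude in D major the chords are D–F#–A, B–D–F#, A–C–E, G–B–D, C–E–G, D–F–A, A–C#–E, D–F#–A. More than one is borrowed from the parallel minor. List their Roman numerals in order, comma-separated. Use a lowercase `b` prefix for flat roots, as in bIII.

The diatonic triads in D major are D, Em, F#m, G, A, Bm, C#dim. D–F#–A = D, B–D–F# = Bm, G–B–D = G and A–C#–E = A are all diatonic. A–C–E is not: scale degree 5 in D major carries A (V). In D minor the chord on that degree is Am, so here it functions as v, borrowed from the parallel minor. C–E–G doesn't fit — on degree 7 D major would have C#dim (vii°). C is the degree-7 chord of D minor, so it is the borrowed bVII. But D–F–A is foreign: the diatonic I on degree 1 is D, whereas Dm comes from D minor. It is labeled i.

v, bVII, i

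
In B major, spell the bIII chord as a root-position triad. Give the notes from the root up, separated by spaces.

The root of bIII is the lowered 3rd degree: D# becomes D. Building the major chord from the parallel minor on D: D–F#–A.

D F# A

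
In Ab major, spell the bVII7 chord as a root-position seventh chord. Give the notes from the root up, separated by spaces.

Gb Bb Db Fb

The root of bVII7 is the lowered 7th degree: G becomes Gb. In Ab minor the chord on Gb is Gb–Bb–Db–Fb.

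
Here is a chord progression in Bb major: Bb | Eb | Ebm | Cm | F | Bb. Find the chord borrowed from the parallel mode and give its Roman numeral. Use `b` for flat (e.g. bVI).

iv

Bb major has the diatonic set Bb, Cm, Dm, Eb, F, Gm, Adim. Bb, Eb, Cm and F all belong to that set. But Ebm (Eb–Gb–Bb) is foreign: the diatonic IV on degree 4 is Eb, whereas Ebm comes from Bb minor. It is labeled iv.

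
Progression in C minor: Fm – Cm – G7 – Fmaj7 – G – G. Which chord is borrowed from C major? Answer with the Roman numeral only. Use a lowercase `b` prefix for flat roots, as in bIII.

The diatonic triads in C minor (with V from harmonic minor) are Cm, Ddim, Eb, Fm, G, Ab, Bb. Fm, Cm, G7 and G all belong to that set. Fmaj7 (F–A–C–E) doesn't fit — on degree 4 C minor would have Fm (iv). Fmaj7 is the degree-4 chord of C major, so it is the borrowed IVmaj7.

IVmaj7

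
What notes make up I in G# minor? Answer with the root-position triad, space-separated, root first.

G# B# D#

The root, G#, is scale degree 1 — the same note in G# minor and G# major; only the chord quality changes. Building the major chord from the parallel major on G#: G#–B#–D#.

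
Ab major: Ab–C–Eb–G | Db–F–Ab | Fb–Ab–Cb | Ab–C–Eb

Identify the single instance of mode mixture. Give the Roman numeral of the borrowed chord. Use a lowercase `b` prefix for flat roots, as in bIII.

bVI

Ab major has the diatonic set Ab, Bbm, Cm, Db, Eb, Fm, Gdim. Of the given chords, Ab–C–Eb–G = Abmaj7, Db–F–Ab = Db and Ab–C–Eb = Ab are diatonic. Fb–Ab–Cb doesn't fit — on degree 6 Ab major would have Fm (vi). Fb is the degree-6 chord of Ab minor, so it is the borrowed bVI.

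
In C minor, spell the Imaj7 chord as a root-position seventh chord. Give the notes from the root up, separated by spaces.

C E G B

Imaj7 is built on scale degree 1, which is C in both C minor and its parallel. In C major the chord on C is C–E–G–B.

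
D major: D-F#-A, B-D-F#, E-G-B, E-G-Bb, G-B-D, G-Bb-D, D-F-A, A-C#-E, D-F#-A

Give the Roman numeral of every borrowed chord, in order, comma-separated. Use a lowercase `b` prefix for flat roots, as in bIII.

In D major the diatonic chords are D, Em, F#m, G, A, Bm, C#dim. D–F#–A = D, B–D–F# = Bm, E–G–B = Em, G–B–D = G and A–C#–E = A all belong to that set. E–G–Bb doesn't fit — on degree 2 D major would have Em (ii). Edim is the degree-2 chord of D minor, so it is the borrowed ii°. G–Bb–D doesn't fit — on degree 4 D major would have G (IV). Gm is the degree-4 chord of D minor, so it is the borrowed iv. D–F–A is not: scale degree 1 in D major carries D (I). In D minor the chord on that degree is Dm, so here it functions as i, borrowed from the parallel minor.

ii°, iv, i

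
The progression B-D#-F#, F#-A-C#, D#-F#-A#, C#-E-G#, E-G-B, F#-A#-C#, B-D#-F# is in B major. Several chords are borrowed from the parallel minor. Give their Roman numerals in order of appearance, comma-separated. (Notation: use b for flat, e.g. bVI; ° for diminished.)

B major has the diatonic set B, C#m, D#m, E, F#, G#m, A#dim. B–D#–F# = B, D#–F#–A# = D#m, C#–E–G# = C#m and F#–A#–C# = F# all belong to that set. F#–A–C# doesn't fit — on degree 5 B major would have F# (V). F#m is the degree-5 chord of B minor, so it is the borrowed v. But E–G–B is foreign: the diatonic IV on degree 4 is E, whereas Em comes from B minor. It is labeled iv.

v, iv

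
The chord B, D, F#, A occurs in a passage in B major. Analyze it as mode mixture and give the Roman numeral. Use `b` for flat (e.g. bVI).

i7

The root B is the diatonic 1st degree of B major; the borrowing shows in the chord quality. The diatonic chord on degree 1 would be B (I), but B–D–F#–A is the minor-seventh chord from B minor. As a borrowed chord it is labeled i7.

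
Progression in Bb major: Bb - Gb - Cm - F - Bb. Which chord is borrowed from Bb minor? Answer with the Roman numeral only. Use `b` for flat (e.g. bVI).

bVI

In Bb major the diatonic chords are Bb, Cm, Dm, Eb, F, Gm, Adim. Bb, Cm and F all belong to that set. But Gb (Gb–Bb–Db) is foreign: the diatonic vi on degree 6 is Gm, whereas Gb comes from Bb minor. It is labeled bVI.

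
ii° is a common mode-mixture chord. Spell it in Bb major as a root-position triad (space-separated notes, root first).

C Eb Gb

The root, C, is scale degree 2 — the same note in Bb major and Bb minor; only the chord quality changes. Building the diminished chord from the parallel minor on C: C–Eb–Gb.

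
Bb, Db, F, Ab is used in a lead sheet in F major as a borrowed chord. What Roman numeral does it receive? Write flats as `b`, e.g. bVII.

Bb is scale degree 4 in F major. Bb–Db–F–Ab is a minor-seventh chord — the form found in F minor, not the diatonic IV (Bb). Borrowed into F major it is written iv7.

iv7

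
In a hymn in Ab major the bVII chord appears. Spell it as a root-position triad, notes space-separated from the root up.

bVII is built on the lowered scale degree 7. In Ab major degree 7 is G; lowered it becomes Gb. Building the major chord from the parallel minor on Gb: Gb–Bb–Db.

Gb Bb Db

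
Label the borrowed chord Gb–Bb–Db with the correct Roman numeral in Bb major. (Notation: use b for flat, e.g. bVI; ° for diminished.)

In Bb major scale degree 6 is G; Gb is its lowered form, from Bb minor. Diatonically Bb major has Gm (vi) on that degree; Gb–Bb–Db is instead the major chord native to Bb minor, so it takes the label bVI.

bVI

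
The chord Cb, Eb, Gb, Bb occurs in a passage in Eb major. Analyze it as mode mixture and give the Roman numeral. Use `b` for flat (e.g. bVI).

Cb is the lowered form of scale degree 6 in Eb major (the diatonic degree 6 is C). The diatonic chord on degree 6 would be Cm (vi), but Cb–Eb–Gb–Bb is the major-seventh chord from Eb minor. As a borrowed chord it is labeled bVImaj7.

bVImaj7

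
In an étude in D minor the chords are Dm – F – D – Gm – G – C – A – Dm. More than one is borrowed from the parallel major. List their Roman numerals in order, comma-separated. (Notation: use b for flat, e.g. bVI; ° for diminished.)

In D minor (with V from harmonic minor) the diatonic chords are Dm, Edim, F, Gm, A, Bb, C. Dm, F, Gm, C and A all belong to that set. D (D–F#–A) is not: scale degree 1 in D minor carries Dm (i). In D major the chord on that degree is D, so here it functions as I, borrowed from the parallel major. G (G–B–D) doesn't fit — on degree 4 D minor would have Gm (iv). G is the degree-4 chord of D major, so it is the borrowed IV.

I, IV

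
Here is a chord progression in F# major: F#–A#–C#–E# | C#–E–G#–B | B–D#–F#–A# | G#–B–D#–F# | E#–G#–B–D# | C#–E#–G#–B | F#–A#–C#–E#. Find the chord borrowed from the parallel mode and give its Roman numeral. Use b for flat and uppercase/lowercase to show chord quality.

In F# major the diatonic chords are F#, G#m, A#m, B, C#, D#m, E#dim. F#–A#–C#–E# = F#maj7, B–D#–F#–A# = Bmaj7, G#–B–D#–F# = G#m7, E#–G#–B–D# = E#m7b5 and C#–E#–G#–B = C#7 are all diatonic. C#–E–G#–B doesn't fit — on degree 5 F# major would have C# (V). C#m7 is the degree-5 chord of F# minor, so it is the borrowed v7.

v7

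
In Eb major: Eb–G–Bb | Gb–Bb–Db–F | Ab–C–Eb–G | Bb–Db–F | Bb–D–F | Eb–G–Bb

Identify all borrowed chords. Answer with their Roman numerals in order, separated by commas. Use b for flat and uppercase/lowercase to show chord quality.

The diatonic triads in Eb major are Eb, Fm, Gm, Ab, Bb, Cm, Ddim. Of the given chords, Eb–G–Bb = Eb, Ab–C–Eb–G = Abmaj7 and Bb–D–F = Bb are diatonic. But Gb–Bb–Db–F is foreign: the diatonic iii on degree 3 is Gm, whereas Gbmaj7 comes from Eb minor. It is labeled bIIImaj7. Bb–Db–F is not: scale degree 5 in Eb major carries Bb (V). In Eb minor the chord on that degree is Bbm, so here it functions as v, borrowed from the parallel minor.

bIIImaj7, v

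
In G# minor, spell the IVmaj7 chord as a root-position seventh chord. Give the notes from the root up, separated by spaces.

C# E# G# B#

The root, C#, is scale degree 4 — the same note in G# minor and G# major; only the chord quality changes. In G# major the chord on C# is C#–E#–G#–B#.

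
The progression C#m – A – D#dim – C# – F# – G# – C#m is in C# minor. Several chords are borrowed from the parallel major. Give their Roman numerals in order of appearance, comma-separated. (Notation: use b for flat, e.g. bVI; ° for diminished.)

I, IV

The diatonic triads in C# minor (with V from harmonic minor) are C#m, D#dim, E, F#m, G#, A, B. Of the given chords, C#m, A, D#dim and G# are diatonic. But C# (C#–E#–G#) is foreign: the diatonic i on degree 1 is C#m, whereas C# comes from C# major. It is labeled I. But F# (F#–A#–C#) is foreign: the diatonic iv on degree 4 is F#m, whereas F# comes from C# major. It is labeled IV.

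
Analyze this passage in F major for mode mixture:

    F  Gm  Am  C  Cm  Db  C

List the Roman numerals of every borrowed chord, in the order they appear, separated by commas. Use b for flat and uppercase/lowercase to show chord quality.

F major has the diatonic set F, Gm, Am, Bb, C, Dm, Edim. Of the given chords, F, Gm, Am and C are diatonic. Cm (C–Eb–G) doesn't fit — on degree 5 F major would have C (V). Cm is the degree-5 chord of F minor, so it is the borrowed v. Db (Db–F–Ab) doesn't fit — on degree 6 F major would have Dm (vi). Db is the degree-6 chord of F minor, so it is the borrowed bVI.

v, bVI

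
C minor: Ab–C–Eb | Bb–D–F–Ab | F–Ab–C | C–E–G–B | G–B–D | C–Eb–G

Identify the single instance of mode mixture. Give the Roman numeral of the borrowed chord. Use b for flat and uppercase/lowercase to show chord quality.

Imaj7

In C minor (with V from harmonic minor) the diatonic chords are Cm, Ddim, Eb, Fm, G, Ab, Bb. Ab–C–Eb = Ab, Bb–D–F–Ab = Bb7, F–Ab–C = Fm, G–B–D = G and C–Eb–G = Cm all belong to that set. C–E–G–B is not: scale degree 1 in C minor carries Cm (i). In C major the chord on that degree is Cmaj7, so here it functions as Imaj7, borrowed from the parallel major.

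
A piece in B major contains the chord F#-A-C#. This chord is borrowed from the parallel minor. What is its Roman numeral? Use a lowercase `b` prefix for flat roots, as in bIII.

The root F# is the diatonic 5th degree of B major; the borrowing shows in the chord quality. The diatonic chord on degree 5 would be F# (V), but F#–A–C# is the minor chord from B minor. As a borrowed chord it is labeled v.

v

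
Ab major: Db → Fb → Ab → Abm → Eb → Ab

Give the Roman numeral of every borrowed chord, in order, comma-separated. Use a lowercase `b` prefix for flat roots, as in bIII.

In Ab major the diatonic chords are Ab, Bbm, Cm, Db, Eb, Fm, Gdim. Db, Ab and Eb all belong to that set. Fb (Fb–Ab–Cb) is not: scale degree 6 in Ab major carries Fm (vi). In Ab minor the chord on that degree is Fb, so here it functions as bVI, borrowed from the parallel minor. Abm (Ab–Cb–Eb) doesn't fit — on degree 1 Ab major would have Ab (I). Abm is the degree-1 chord of Ab minor, so it is the borrowed i.

bVI, i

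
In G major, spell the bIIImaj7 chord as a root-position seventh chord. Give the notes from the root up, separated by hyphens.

bIIImaj7 is built on the lowered scale degree 3. In G major degree 3 is B; lowered it becomes Bb. Building the major-seventh chord from the parallel minor on Bb: Bb–D–F–A.

Bb-D-F-A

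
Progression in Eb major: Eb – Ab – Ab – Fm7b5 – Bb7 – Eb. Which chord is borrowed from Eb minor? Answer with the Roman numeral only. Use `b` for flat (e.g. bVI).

The diatonic triads in Eb major are Eb, Fm, Gm, Ab, Bb, Cm, Ddim. Eb, Ab and Bb7 all belong to that set. Fm7b5 (F–Ab–Cb–Eb) doesn't fit — on degree 2 Eb major would have Fm (ii). Fm7b5 is the degree-2 chord of Eb minor, so it is the borrowed iiø7.

iiø7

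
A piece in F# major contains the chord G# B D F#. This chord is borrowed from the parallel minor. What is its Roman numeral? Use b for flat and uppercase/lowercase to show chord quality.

G# is scale degree 2 in F# major. Diatonically F# major has G#m (ii) on that degree; G#–B–D–F# is instead the half-diminished-seventh chord native to F# minor, so it takes the label iiø7.

iiø7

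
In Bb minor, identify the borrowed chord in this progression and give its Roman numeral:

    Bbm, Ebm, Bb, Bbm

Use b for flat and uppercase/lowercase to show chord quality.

I

The diatonic triads in Bb minor (with V from harmonic minor) are Bbm, Cdim, Db, Ebm, F, Gb, Ab. Bbm and Ebm are both diatonic. Bb (Bb–D–F) doesn't fit — on degree 1 Bb minor would have Bbm (i). Bb is the degree-1 chord of Bb major, so it is the borrowed I.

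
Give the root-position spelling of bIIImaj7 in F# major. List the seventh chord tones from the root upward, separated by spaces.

The root of bIIImaj7 is the lowered 3rd degree: A# becomes A. Stacking thirds in F# minor on A gives A–C#–E–G#.

A C# E G#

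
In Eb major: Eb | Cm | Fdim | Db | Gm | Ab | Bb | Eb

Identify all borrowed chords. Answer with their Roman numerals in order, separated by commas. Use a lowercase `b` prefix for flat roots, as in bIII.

ii°, bVII

The diatonic triads in Eb major are Eb, Fm, Gm, Ab, Bb, Cm, Ddim. Of the given chords, Eb, Cm, Gm, Ab and Bb are diatonic. Fdim (F–Ab–Cb) doesn't fit — on degree 2 Eb major would have Fm (ii). Fdim is the degree-2 chord of Eb minor, so it is the borrowed ii°. Db (Db–F–Ab) is not: scale degree 7 in Eb major carries Ddim (vii°). In Eb minor the chord on that degree is Db, so here it functions as bVII, borrowed from the parallel minor.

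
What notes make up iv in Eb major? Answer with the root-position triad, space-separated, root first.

Ab Cb Eb

The root, Ab, is scale degree 4 — the same note in Eb major and Eb minor; only the chord quality changes. In Eb minor the chord on Ab is Ab–Cb–Eb.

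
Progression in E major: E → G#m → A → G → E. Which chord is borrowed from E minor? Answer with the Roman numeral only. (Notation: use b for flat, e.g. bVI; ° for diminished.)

bIII

The diatonic triads in E major are E, F#m, G#m, A, B, C#m, D#dim. E, G#m and A are all diatonic. G (G–B–D) doesn't fit — on degree 3 E major would have G#m (iii). G is the degree-3 chord of E minor, so it is the borrowed bIII.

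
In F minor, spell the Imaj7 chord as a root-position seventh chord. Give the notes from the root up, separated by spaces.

The root, F, is scale degree 1 — the same note in F minor and F major; only the chord quality changes. In F major the chord on F is F–A–C–E.

F A C E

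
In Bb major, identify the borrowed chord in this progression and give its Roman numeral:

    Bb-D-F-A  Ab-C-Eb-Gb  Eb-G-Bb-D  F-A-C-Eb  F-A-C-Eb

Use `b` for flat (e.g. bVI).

bVII7

The diatonic triads in Bb major are Bb, Cm, Dm, Eb, F, Gm, Adim. Bb–D–F–A = Bbmaj7, Eb–G–Bb–D = Ebmaj7 and F–A–C–Eb = F7 are all diatonic. Ab–C–Eb–Gb is not: scale degree 7 in Bb major carries Adim (vii°). In Bb minor the chord on that degree is Ab7, so here it functions as bVII7, borrowed from the parallel minor.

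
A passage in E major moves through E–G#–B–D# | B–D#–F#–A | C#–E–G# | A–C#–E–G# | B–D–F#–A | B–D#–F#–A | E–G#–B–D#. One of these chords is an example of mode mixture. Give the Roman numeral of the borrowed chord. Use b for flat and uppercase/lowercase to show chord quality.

v7

In E major the diatonic chords are E, F#m, G#m, A, B, C#m, D#dim. Of the given chords, E–G#–B–D# = Emaj7, B–D#–F#–A = B7, C#–E–G# = C#m and A–C#–E–G# = Amaj7 are diatonic. B–D–F#–A doesn't fit — on degree 5 E major would have B (V). Bm7 is the degree-5 chord of E minor, so it is the borrowed v7.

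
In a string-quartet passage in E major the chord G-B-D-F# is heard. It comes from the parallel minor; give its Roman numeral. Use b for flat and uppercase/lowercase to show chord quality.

The root G is the lowered 3rd scale degree — diatonically E major has G# there. The diatonic chord on degree 3 would be G#m (iii), but G–B–D–F# is the major-seventh chord from E minor. As a borrowed chord it is labeled bIIImaj7.

bIIImaj7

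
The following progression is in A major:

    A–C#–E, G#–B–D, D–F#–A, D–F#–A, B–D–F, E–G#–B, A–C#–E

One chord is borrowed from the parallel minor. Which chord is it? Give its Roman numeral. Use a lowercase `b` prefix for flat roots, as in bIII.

ii°

The diatonic triads in A major are A, Bm, C#m, D, E, F#m, G#dim. Of the given chords, A–C#–E = A, G#–B–D = G#dim, D–F#–A = D and E–G#–B = E are diatonic. B–D–F doesn't fit — on degree 2 A major would have Bm (ii). Bdim is the degree-2 chord of A minor, so it is the borrowed ii°.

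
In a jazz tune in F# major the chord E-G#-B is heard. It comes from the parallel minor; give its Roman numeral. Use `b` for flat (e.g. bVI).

bVII

The root E is the lowered 7th scale degree — diatonically F# major has E# there. Diatonically F# major has E#dim (vii°) on that degree; E–G#–B is instead the major chord native to F# minor, so it takes the label bVII.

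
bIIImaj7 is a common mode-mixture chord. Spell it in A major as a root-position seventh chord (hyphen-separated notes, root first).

bIIImaj7 is built on the lowered scale degree 3. In A major degree 3 is C#; lowered it becomes C. In A minor the chord on C is C–E–G–B.

C-E-G-B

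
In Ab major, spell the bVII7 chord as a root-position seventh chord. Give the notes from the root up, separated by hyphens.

The root of bVII7 is the lowered 7th degree: G becomes Gb. Stacking thirds in Ab minor on Gb gives Gb–Bb–Db–Fb.

Gb-Bb-Db-Fb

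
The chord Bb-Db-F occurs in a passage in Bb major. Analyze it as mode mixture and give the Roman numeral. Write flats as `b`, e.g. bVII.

i

The root Bb is the diatonic 1st degree of Bb major; the borrowing shows in the chord quality. Diatonically Bb major has Bb (I) on that degree; Bb–Db–F is instead the minor chord native to Bb minor, so it takes the label i.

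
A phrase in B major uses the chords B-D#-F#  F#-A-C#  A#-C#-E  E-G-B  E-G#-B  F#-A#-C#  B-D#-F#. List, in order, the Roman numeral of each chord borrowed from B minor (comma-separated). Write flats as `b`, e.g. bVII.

B major has the diatonic set B, C#m, D#m, E, F#, G#m, A#dim. B–D#–F# = B, A#–C#–E = A#dim, E–G#–B = E and F#–A#–C# = F# all belong to that set. F#–A–C# doesn't fit — on degree 5 B major would have F# (V). F#m is the degree-5 chord of B minor, so it is the borrowed v. But E–G–B is foreign: the diatonic IV on degree 4 is E, whereas Em comes from B minor. It is labeled iv.

v, iv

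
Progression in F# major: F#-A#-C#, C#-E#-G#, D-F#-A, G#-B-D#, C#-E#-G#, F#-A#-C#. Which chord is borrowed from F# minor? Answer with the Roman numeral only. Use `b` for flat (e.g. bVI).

In F# major the diatonic chords are F#, G#m, A#m, B, C#, D#m, E#dim. F#–A#–C# = F#, C#–E#–G# = C# and G#–B–D# = G#m are all diatonic. D–F#–A doesn't fit — on degree 6 F# major would have D#m (vi). D is the degree-6 chord of F# minor, so it is the borrowed bVI.

bVI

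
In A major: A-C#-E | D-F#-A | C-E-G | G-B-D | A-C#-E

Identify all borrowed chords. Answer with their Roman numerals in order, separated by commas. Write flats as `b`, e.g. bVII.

bIII, bVII

In A major the diatonic chords are A, Bm, C#m, D, E, F#m, G#dim. A–C#–E = A and D–F#–A = D both belong to that set. C–E–G is not: scale degree 3 in A major carries C#m (iii). In A minor the chord on that degree is C, so here it functions as bIII, borrowed from the parallel minor. But G–B–D is foreign: the diatonic vii° on degree 7 is G#dim, whereas G comes from A minor. It is labeled bVII.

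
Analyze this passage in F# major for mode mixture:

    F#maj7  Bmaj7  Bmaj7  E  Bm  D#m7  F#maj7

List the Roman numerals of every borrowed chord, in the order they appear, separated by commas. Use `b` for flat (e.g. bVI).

F# major has the diatonic set F#, G#m, A#m, B, C#, D#m, E#dim. F#maj7, Bmaj7 and D#m7 are all diatonic. But E (E–G#–B) is foreign: the diatonic vii° on degree 7 is E#dim, whereas E comes from F# minor. It is labeled bVII. Bm (B–D–F#) doesn't fit — on degree 4 F# major would have B (IV). Bm is the degree-4 chord of F# minor, so it is the borrowed iv.

bVII, iv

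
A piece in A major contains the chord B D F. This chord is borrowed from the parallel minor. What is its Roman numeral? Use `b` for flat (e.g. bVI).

ii°

The root B is the diatonic 2nd degree of A major; the borrowing shows in the chord quality. Diatonically A major has Bm (ii) on that degree; B–D–F is instead the diminished chord native to A minor, so it takes the label ii°.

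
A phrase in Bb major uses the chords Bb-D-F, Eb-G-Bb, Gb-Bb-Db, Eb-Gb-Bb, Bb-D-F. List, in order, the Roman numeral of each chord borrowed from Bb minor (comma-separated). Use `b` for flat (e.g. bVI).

Bb major has the diatonic set Bb, Cm, Dm, Eb, F, Gm, Adim. Bb–D–F = Bb and Eb–G–Bb = Eb are both diatonic. But Gb–Bb–Db is foreign: the diatonic vi on degree 6 is Gm, whereas Gb comes from Bb minor. It is labeled bVI. Eb–Gb–Bb is not: scale degree 4 in Bb major carries Eb (IV). In Bb minor the chord on that degree is Ebm, so here it functions as iv, borrowed from the parallel minor.

bVI, iv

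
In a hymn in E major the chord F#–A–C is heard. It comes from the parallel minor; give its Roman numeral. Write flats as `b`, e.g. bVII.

ii°

The root F# is the diatonic 2nd degree of E major; the borrowing shows in the chord quality. The diatonic chord on degree 2 would be F#m (ii), but F#–A–C is the diminished chord from E minor. As a borrowed chord it is labeled ii°.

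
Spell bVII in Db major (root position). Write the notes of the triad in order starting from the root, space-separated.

Cb Eb Gb

Scale degree 7 in Db major is C. bVII uses the lowered form, Cb, taken from Db minor. Stacking thirds in Db minor on Cb gives Cb–Eb–Gb.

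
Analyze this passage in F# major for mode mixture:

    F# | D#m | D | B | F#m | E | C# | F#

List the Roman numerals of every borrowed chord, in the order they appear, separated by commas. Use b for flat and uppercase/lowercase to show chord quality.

bVI, i, bVII

In F# major the diatonic chords are F#, G#m, A#m, B, C#, D#m, E#dim. Of the given chords, F#, D#m, B and C# are diatonic. D (D–F#–A) is not: scale degree 6 in F# major carries D#m (vi). In F# minor the chord on that degree is D, so here it functions as bVI, borrowed from the parallel minor. But F#m (F#–A–C#) is foreign: the diatonic I on degree 1 is F#, whereas F#m comes from F# minor. It is labeled i. But E (E–G#–B) is foreign: the diatonic vii° on degree 7 is E#dim, whereas E comes from F# minor. It is labeled bVII.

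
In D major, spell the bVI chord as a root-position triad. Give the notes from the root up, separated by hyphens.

Scale degree 6 in D major is B. bVI uses the lowered form, Bb, taken from D minor. In D minor the chord on Bb is Bb–D–F.

Bb-D-F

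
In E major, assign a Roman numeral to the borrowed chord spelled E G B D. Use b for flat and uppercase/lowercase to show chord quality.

The root E is the diatonic 1st degree of E major; the borrowing shows in the chord quality. E–G–B–D is a minor-seventh chord — the form found in E minor, not the diatonic I (E). Borrowed into E major it is written i7.

i7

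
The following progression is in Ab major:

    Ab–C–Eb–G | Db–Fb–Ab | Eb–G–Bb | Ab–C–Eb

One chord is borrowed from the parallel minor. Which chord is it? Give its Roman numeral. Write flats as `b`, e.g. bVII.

iv

The diatonic triads in Ab major are Ab, Bbm, Cm, Db, Eb, Fm, Gdim. Ab–C–Eb–G = Abmaj7, Eb–G–Bb = Eb and Ab–C–Eb = Ab are all diatonic. But Db–Fb–Ab is foreign: the diatonic IV on degree 4 is Db, whereas Dbm comes from Ab minor. It is labeled iv.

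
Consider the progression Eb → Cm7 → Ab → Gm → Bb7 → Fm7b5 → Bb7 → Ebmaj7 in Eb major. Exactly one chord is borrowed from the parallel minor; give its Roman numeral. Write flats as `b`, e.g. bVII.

Eb major has the diatonic set Eb, Fm, Gm, Ab, Bb, Cm, Ddim. Eb, Cm7, Ab, Gm, Bb7 and Ebmaj7 all belong to that set. Fm7b5 (F–Ab–Cb–Eb) doesn't fit — on degree 2 Eb major would have Fm (ii). Fm7b5 is the degree-2 chord of Eb minor, so it is the borrowed iiø7.

iiø7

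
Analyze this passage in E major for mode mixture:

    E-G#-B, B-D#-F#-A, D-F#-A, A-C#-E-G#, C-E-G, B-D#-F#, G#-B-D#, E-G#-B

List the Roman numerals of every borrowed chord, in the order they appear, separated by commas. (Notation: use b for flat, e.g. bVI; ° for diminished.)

The diatonic triads in E major are E, F#m, G#m, A, B, C#m, D#dim. Of the given chords, E–G#–B = E, B–D#–F#–A = B7, A–C#–E–G# = Amaj7, B–D#–F# = B and G#–B–D# = G#m are diatonic. D–F#–A doesn't fit — on degree 7 E major would have D#dim (vii°). D is the degree-7 chord of E minor, so it is the borrowed bVII. C–E–G is not: scale degree 6 in E major carries C#m (vi). In E minor the chord on that degree is C, so here it functions as bVI, borrowed from the parallel minor.

bVII, bVI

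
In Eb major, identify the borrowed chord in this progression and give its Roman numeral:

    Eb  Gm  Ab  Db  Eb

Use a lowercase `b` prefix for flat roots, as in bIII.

Eb major has the diatonic set Eb, Fm, Gm, Ab, Bb, Cm, Ddim. Eb, Gm and Ab are all diatonic. But Db (Db–F–Ab) is foreign: the diatonic vii° on degree 7 is Ddim, whereas Db comes from Eb minor. It is labeled bVII.

bVII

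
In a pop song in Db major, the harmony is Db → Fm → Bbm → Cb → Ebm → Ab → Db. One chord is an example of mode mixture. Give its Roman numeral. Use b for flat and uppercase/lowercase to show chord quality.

The diatonic triads in Db major are Db, Ebm, Fm, Gb, Ab, Bbm, Cdim. Db, Fm, Bbm, Ebm and Ab all belong to that set. Cb (Cb–Eb–Gb) is not: scale degree 7 in Db major carries Cdim (vii°). In Db minor the chord on that degree is Cb, so here it functions as bVII, borrowed from the parallel minor.

bVII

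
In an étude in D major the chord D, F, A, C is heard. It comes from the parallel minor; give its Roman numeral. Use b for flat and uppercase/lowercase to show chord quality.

i7

The root D is the diatonic 1st degree of D major; the borrowing shows in the chord quality. D–F–A–C is a minor-seventh chord — the form found in D minor, not the diatonic I (D). Borrowed into D major it is written i7.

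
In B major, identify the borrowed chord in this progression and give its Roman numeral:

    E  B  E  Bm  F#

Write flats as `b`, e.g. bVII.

B major has the diatonic set B, C#m, D#m, E, F#, G#m, A#dim. E, B and F# all belong to that set. Bm (B–D–F#) is not: scale degree 1 in B major carries B (I). In B minor the chord on that degree is Bm, so here it functions as i, borrowed from the parallel minor.

i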